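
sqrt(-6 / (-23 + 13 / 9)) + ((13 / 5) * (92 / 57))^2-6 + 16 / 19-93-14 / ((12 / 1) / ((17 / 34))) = -80.60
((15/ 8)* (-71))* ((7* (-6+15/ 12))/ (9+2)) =141645/ 352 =402.40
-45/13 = -3.46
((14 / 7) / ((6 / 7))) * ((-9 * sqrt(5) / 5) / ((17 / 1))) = -21 * sqrt(5) / 85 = -0.55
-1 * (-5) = 5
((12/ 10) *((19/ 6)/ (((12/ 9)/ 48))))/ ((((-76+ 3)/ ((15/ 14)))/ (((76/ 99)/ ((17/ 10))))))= -0.91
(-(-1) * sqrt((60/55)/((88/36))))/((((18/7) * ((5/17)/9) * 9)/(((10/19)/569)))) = 119 * sqrt(6)/356763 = 0.00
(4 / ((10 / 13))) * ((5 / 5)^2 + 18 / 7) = 130 / 7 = 18.57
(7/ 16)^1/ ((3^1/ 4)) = 7/ 12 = 0.58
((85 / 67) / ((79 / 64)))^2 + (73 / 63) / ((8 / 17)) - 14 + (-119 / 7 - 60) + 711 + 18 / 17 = 149923440537121 / 240039794232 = 624.58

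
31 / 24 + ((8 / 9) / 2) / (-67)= 6199 / 4824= 1.29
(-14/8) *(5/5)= -7/4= -1.75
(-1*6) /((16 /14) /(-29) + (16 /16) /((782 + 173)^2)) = 370282150 /2431999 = 152.25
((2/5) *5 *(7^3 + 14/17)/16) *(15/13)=87675/1768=49.59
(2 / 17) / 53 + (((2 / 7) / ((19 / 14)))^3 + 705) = 4356942477 / 6179959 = 705.01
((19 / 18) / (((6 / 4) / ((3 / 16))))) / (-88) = -19 / 12672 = -0.00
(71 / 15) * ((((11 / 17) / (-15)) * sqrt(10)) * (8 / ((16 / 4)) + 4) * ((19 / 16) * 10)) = -46.00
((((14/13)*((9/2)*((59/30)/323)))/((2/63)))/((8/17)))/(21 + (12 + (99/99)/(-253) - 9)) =19748421/239925920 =0.08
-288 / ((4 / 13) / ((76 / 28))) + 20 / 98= -124478 / 49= -2540.37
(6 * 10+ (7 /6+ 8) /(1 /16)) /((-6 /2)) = -620 /9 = -68.89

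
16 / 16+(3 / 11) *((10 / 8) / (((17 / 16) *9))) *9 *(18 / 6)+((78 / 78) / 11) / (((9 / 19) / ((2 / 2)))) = 3626 / 1683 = 2.15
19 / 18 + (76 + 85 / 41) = 79.13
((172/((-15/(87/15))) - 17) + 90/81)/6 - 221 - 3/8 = -1269581/5400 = -235.11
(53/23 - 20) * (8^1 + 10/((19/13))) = -114774/437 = -262.64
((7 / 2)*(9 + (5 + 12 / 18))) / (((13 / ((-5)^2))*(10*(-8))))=-385 / 312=-1.23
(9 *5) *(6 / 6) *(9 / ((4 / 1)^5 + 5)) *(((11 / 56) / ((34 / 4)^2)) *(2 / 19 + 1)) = 4455 / 3766826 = 0.00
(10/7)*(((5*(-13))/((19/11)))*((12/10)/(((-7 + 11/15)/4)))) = 257400/6251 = 41.18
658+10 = 668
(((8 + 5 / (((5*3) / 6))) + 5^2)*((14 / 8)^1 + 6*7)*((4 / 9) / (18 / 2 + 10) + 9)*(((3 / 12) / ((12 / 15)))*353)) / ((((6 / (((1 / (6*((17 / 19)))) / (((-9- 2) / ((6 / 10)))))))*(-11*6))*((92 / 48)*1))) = 3336158875 / 163506816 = 20.40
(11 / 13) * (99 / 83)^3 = 10673289 / 7433231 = 1.44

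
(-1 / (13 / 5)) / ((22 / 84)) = -210 / 143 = -1.47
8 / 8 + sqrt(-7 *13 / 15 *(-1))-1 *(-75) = 78.46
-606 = -606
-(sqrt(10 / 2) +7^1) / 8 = -7 / 8 - sqrt(5) / 8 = -1.15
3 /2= 1.50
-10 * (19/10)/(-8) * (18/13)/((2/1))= 171/104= 1.64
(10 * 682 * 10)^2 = 4651240000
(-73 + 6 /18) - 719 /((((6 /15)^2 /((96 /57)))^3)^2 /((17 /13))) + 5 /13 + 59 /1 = -2346816024369766358 /1834789359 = -1279065639.26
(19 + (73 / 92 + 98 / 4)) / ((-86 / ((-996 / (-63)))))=-338225 / 41538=-8.14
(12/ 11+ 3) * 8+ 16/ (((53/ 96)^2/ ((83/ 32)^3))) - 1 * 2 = 58505797/ 61798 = 946.73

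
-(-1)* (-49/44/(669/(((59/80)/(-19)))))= 2891/44742720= 0.00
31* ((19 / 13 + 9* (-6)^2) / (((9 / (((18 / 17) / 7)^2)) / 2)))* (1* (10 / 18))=5246440 / 184093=28.50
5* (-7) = -35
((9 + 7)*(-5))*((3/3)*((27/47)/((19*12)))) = -180/893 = -0.20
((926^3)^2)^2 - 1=397495155639882245867698528490622975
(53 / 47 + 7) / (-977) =-382 / 45919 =-0.01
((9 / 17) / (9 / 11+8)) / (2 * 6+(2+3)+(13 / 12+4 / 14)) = 8316 / 2544407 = 0.00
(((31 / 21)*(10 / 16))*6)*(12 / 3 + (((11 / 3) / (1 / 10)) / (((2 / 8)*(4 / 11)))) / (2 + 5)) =100285 / 294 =341.11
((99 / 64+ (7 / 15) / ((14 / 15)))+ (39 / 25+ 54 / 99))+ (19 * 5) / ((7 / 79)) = 132599567 / 123200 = 1076.30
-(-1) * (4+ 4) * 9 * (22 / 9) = 176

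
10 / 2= 5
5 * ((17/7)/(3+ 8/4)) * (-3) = -51/7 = -7.29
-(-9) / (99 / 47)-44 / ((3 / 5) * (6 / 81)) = -10843 / 11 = -985.73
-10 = -10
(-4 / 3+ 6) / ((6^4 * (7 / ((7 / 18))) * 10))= 7 / 349920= 0.00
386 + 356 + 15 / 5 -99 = 646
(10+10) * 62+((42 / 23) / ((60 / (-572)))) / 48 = 3421399 / 2760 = 1239.64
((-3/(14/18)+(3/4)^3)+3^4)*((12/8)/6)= 34749/1792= 19.39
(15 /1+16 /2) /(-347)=-23 /347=-0.07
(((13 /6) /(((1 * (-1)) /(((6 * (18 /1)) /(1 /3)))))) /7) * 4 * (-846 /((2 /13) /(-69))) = -1065442248 /7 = -152206035.43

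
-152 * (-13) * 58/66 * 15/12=71630/33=2170.61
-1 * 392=-392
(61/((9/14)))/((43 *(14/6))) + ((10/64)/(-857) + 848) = 3003311291/3537696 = 848.95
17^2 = 289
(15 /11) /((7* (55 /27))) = 81 /847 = 0.10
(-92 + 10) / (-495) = 82 / 495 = 0.17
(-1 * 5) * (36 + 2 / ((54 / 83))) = -5275 / 27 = -195.37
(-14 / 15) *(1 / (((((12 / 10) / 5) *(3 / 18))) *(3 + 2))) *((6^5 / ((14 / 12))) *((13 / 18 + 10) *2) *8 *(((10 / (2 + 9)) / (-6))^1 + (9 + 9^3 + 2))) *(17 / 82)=-369126673920 / 451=-818462691.62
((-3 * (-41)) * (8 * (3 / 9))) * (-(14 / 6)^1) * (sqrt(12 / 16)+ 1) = -2296 / 3 - 1148 * sqrt(3) / 3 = -1428.13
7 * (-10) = -70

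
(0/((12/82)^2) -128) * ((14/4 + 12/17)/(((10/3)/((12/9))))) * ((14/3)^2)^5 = -1054860161.94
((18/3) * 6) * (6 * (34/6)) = 1224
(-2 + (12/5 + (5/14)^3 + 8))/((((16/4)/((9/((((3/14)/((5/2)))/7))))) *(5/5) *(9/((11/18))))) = 1274603/12096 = 105.37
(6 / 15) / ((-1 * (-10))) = 1 / 25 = 0.04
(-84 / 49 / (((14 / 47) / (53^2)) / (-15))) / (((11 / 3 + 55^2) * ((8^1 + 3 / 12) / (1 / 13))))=23764140 / 31832801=0.75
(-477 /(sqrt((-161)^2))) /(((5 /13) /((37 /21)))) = -76479 /5635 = -13.57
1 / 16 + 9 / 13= 157 / 208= 0.75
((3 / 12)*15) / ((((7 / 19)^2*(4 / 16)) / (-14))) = -10830 / 7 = -1547.14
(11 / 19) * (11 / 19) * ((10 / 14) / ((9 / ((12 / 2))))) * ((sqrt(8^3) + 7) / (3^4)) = 0.06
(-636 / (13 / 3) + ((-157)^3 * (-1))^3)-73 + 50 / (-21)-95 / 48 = 253150914953758631553179 / 4368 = 57955795548021664732.87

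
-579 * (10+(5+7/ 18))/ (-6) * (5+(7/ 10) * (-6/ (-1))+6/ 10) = 14553.27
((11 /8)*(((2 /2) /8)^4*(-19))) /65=-209 /2129920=-0.00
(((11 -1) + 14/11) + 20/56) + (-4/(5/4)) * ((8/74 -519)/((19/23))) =1094341093/541310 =2021.65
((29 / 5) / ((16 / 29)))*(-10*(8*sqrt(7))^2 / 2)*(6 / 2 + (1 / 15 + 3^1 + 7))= -4615408 / 15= -307693.87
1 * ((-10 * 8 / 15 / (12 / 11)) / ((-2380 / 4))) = 44 / 5355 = 0.01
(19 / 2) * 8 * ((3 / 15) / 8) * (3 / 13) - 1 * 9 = -1113 / 130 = -8.56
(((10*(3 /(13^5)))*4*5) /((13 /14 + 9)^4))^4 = 282262752580094499225600000000 /369065840492681520240521270747449249940016387204083836561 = 0.00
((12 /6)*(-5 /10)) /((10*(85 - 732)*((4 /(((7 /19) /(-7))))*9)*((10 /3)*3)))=-1 /44254800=-0.00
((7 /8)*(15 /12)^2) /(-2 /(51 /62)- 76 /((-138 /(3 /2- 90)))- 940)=-0.00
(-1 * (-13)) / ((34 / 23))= 299 / 34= 8.79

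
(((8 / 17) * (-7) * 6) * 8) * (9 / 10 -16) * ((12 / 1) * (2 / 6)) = 811776 / 85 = 9550.31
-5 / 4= -1.25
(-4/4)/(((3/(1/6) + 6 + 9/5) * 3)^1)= -5/387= -0.01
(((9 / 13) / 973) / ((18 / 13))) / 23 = 1 / 44758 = 0.00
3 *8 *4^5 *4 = 98304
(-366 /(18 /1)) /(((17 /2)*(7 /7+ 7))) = -61 /204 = -0.30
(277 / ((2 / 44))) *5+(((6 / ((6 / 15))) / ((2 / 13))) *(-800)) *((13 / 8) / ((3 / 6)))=-223030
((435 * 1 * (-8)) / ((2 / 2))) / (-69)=1160 / 23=50.43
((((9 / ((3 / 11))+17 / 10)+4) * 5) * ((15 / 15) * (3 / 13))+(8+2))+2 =1473 / 26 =56.65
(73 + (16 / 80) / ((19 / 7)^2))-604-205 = -1328431 / 1805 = -735.97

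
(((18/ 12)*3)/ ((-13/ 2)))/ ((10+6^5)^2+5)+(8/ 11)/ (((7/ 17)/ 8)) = 285811584217/ 20227474267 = 14.13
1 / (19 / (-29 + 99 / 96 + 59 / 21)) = -16907 / 12768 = -1.32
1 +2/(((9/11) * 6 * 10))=281/270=1.04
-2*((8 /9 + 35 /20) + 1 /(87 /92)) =-3859 /522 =-7.39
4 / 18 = 2 / 9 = 0.22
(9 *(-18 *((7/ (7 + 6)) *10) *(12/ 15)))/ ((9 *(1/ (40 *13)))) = -40320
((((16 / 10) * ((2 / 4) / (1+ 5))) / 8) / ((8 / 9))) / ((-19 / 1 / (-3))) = 9 / 3040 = 0.00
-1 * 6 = -6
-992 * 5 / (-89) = 4960 / 89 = 55.73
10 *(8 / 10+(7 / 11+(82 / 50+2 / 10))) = 1802 / 55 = 32.76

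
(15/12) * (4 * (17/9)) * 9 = 85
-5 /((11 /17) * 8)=-85 /88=-0.97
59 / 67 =0.88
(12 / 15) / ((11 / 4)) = 16 / 55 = 0.29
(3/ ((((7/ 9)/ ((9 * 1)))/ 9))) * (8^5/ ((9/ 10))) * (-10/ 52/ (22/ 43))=-4279910400/ 1001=-4275634.77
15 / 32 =0.47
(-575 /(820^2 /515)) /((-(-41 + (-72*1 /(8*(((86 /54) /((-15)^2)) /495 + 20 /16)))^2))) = 2677860642431600605 /65905607240886728176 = 0.04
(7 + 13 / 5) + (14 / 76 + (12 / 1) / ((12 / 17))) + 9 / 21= 36193 / 1330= 27.21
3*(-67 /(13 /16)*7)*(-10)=225120 /13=17316.92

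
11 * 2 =22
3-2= 1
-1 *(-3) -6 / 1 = -3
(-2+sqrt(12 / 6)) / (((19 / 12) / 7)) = -168 / 19+84*sqrt(2) / 19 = -2.59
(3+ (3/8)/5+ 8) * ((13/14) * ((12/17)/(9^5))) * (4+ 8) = 5759/3903795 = 0.00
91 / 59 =1.54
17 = 17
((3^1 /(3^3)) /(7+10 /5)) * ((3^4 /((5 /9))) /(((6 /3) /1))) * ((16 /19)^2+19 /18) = 11467 /7220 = 1.59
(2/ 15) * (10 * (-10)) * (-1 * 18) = 240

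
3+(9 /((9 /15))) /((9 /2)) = 6.33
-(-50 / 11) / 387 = 0.01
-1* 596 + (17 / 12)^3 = -1024975 / 1728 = -593.16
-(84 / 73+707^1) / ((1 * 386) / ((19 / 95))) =-10339 / 28178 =-0.37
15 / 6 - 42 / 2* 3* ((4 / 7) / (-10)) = 61 / 10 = 6.10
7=7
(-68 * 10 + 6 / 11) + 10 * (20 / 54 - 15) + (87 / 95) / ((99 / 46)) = -23286554 / 28215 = -825.33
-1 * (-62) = 62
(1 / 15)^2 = 1 / 225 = 0.00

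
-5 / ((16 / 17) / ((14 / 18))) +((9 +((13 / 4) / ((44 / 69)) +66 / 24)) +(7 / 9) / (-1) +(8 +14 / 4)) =9281 / 396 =23.44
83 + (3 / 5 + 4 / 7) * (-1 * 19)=2126 / 35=60.74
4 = 4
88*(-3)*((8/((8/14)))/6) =-616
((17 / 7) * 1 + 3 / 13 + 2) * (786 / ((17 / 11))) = 3665904 / 1547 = 2369.69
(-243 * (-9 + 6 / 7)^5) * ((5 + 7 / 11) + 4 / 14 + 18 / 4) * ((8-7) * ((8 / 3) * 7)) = 1692432825.51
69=69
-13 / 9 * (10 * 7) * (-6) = 1820 / 3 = 606.67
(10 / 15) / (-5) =-2 / 15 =-0.13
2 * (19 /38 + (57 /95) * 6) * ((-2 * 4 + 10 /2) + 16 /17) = -287 /17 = -16.88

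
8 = 8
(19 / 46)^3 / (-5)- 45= -21907459 / 486680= -45.01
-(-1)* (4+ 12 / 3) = 8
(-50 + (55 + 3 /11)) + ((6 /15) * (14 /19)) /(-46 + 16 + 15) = 82342 /15675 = 5.25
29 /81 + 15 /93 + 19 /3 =17207 /2511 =6.85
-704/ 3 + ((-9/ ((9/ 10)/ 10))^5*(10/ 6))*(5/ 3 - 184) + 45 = 27349999998293/ 9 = 3038888888699.22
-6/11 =-0.55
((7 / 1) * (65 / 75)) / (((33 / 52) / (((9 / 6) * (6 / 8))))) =1183 / 110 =10.75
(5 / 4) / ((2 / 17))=85 / 8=10.62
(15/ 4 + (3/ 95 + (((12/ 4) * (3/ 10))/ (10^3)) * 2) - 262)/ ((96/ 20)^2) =-24530579/ 2188800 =-11.21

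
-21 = -21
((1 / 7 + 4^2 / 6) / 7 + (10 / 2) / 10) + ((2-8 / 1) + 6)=265 / 294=0.90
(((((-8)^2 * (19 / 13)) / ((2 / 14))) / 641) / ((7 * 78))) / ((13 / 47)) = 28576 / 4224831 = 0.01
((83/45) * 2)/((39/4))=664/1755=0.38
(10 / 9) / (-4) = -5 / 18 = -0.28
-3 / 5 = -0.60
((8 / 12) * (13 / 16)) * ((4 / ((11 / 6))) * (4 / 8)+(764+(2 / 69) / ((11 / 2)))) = 1887301 / 4554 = 414.43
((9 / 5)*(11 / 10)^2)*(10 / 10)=1089 / 500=2.18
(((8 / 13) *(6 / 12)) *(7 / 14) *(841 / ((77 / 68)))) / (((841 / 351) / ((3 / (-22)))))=-5508 / 847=-6.50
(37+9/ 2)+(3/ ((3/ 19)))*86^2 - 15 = 281101/ 2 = 140550.50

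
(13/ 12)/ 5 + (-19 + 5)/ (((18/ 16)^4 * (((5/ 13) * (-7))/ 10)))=4288271/ 131220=32.68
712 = 712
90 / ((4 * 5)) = 9 / 2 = 4.50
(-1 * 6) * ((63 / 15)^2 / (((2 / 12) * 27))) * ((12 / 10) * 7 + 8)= -48216 / 125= -385.73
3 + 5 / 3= 14 / 3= 4.67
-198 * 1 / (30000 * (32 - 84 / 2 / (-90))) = -99 / 487000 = -0.00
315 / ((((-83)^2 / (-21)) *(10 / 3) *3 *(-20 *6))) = 441 / 551120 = 0.00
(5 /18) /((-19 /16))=-40 /171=-0.23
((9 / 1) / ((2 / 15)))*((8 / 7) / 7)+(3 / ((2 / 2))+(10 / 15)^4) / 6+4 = 370387 / 23814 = 15.55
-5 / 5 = -1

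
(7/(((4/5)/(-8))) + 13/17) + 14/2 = -1058/17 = -62.24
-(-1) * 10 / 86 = 5 / 43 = 0.12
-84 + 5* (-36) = -264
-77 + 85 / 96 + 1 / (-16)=-7313 / 96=-76.18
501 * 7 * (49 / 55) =171843 / 55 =3124.42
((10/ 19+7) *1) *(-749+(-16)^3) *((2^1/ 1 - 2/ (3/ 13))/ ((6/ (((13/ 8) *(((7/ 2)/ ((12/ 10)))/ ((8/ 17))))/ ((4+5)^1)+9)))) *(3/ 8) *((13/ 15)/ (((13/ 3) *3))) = 850157165/ 82944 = 10249.77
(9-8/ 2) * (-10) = -50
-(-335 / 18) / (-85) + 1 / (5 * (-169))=-56921 / 258570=-0.22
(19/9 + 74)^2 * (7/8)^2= 22992025/5184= 4435.19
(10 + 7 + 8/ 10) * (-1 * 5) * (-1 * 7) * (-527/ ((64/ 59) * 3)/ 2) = -19370939/ 384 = -50445.15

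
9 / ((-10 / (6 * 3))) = -81 / 5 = -16.20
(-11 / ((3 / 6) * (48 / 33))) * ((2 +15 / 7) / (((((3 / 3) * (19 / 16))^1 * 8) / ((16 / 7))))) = -14036 / 931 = -15.08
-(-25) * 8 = 200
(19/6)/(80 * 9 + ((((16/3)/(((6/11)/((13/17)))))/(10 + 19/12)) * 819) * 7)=44897/62676576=0.00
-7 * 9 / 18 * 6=-21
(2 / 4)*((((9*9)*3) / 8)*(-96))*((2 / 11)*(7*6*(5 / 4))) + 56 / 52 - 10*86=-2112996 / 143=-14776.20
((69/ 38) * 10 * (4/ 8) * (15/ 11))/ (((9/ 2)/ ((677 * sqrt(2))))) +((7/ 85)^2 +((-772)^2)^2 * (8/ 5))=389275 * sqrt(2)/ 209 +4106076490639409/ 7225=568315087843.66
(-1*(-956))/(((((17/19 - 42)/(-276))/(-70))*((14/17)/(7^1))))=-2982892080/781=-3819324.05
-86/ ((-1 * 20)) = 43/ 10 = 4.30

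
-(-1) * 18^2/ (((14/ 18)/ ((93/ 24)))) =22599/ 14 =1614.21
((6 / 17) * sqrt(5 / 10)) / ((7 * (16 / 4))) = 3 * sqrt(2) / 476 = 0.01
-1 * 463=-463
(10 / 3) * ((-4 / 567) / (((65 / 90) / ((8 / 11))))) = -640 / 27027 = -0.02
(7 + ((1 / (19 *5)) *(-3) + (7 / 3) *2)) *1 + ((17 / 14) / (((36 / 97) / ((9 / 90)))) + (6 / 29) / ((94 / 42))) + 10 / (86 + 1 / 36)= 13628204777 / 1119731760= 12.17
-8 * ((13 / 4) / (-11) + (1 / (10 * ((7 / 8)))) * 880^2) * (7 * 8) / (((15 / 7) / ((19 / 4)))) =-4833891916 / 55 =-87888943.93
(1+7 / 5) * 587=7044 / 5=1408.80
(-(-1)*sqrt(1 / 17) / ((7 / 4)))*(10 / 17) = 40*sqrt(17) / 2023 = 0.08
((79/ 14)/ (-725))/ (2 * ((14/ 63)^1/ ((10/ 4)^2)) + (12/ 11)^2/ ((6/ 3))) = -86031/ 7363216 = -0.01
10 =10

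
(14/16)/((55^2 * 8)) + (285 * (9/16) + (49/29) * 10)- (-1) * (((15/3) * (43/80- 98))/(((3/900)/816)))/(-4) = 167442193682703/5614400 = 29823702.21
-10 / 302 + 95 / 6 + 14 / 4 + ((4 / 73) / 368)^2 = 394350007861 / 20432409168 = 19.30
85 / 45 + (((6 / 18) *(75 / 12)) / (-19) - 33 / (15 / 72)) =-535643 / 3420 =-156.62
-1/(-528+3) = 1/525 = 0.00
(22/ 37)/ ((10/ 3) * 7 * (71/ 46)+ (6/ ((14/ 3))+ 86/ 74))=10626/ 687361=0.02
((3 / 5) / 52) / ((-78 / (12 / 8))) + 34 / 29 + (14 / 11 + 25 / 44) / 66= 56934023 / 47441680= 1.20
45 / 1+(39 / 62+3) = 48.63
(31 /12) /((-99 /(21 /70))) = -31 /3960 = -0.01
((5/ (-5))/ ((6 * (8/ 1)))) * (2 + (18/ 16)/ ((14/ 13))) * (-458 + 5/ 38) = 5933059/ 204288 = 29.04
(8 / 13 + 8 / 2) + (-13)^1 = -109 / 13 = -8.38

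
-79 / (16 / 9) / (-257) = 711 / 4112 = 0.17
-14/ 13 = -1.08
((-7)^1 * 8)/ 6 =-28/ 3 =-9.33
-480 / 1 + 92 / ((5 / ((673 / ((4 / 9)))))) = 136911 / 5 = 27382.20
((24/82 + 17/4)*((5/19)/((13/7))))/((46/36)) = 234675/465842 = 0.50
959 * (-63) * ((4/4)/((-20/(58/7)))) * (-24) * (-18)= 54064584/5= 10812916.80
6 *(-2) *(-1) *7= 84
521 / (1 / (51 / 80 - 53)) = -2182469 / 80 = -27280.86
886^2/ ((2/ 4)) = 1569992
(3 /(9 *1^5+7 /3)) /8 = 9 /272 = 0.03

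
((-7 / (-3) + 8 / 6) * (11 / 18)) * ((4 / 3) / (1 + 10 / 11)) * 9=2662 / 189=14.08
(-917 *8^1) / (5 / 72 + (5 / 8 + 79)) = -264096 / 2869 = -92.05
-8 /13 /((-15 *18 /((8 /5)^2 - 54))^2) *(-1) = 3307592 /148078125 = 0.02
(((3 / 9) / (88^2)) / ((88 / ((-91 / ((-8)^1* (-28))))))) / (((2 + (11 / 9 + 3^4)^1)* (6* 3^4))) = -13 / 2677825142784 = -0.00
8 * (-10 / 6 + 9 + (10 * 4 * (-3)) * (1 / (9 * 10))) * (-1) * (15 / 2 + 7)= -696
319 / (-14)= -319 / 14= -22.79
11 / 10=1.10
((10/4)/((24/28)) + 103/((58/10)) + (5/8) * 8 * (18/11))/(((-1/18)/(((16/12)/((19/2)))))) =-441860/6061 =-72.90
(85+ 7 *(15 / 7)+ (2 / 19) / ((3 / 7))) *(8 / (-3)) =-45712 / 171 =-267.32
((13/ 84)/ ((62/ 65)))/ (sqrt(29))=845*sqrt(29)/ 151032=0.03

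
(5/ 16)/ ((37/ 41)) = 205/ 592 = 0.35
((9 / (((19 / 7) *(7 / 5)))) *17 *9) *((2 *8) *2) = 220320 / 19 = 11595.79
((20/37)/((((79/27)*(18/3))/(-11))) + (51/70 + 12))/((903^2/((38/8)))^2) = 101685397/241855144579671840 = 0.00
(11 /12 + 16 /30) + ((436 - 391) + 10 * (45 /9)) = 1929 /20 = 96.45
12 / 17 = 0.71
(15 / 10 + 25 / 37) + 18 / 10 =1471 / 370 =3.98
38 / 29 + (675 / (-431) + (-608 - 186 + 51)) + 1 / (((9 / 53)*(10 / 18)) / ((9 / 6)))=-90912199 / 124990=-727.36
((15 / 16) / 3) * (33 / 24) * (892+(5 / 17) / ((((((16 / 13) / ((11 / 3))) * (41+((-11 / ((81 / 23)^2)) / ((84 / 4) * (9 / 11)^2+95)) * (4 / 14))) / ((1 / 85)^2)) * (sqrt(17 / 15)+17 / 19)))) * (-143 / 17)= -363116368548519161865575 / 112626643129555621888- 4101107001780789 * sqrt(255) / 1914652933202445572096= -3224.07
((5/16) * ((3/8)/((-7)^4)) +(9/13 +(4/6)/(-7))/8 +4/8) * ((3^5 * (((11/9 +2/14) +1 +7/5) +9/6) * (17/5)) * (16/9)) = 15536353669/3495856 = 4444.22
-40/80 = -1/2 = -0.50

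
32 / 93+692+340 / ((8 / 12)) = 111818 / 93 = 1202.34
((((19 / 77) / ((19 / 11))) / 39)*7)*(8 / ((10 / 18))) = 24 / 65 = 0.37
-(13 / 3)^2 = -169 / 9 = -18.78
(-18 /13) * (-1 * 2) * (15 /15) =36 /13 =2.77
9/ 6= 3/ 2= 1.50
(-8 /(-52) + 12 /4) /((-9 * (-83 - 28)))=41 /12987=0.00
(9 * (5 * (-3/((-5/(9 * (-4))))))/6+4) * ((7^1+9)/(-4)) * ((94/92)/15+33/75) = 553948/1725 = 321.13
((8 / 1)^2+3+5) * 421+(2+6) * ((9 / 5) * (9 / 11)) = 30323.78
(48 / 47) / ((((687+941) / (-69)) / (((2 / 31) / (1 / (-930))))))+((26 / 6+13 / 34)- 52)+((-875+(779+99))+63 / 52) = -2053335181 / 50730108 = -40.48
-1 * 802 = -802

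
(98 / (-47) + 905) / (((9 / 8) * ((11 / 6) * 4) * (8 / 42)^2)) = 6238239 / 2068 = 3016.56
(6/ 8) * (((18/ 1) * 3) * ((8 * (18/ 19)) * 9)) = 52488/ 19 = 2762.53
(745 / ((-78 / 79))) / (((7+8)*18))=-11771 / 4212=-2.79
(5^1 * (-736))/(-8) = 460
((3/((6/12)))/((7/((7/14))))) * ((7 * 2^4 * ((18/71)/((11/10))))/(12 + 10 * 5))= 4320/24211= 0.18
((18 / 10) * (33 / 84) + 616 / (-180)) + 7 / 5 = -1657 / 1260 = -1.32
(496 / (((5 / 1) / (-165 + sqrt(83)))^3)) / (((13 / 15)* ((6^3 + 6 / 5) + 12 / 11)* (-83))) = 824439792 / 719693-223035824* sqrt(83) / 10795395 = 957.32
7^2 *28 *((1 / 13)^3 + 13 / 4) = 9797795 / 2197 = 4459.62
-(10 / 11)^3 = -0.75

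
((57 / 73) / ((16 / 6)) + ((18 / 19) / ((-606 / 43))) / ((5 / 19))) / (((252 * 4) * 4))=0.00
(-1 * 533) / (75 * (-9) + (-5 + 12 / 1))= 533 / 668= 0.80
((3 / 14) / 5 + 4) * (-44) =-6226 / 35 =-177.89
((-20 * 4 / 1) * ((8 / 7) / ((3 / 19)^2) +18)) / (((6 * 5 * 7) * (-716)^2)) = -2011 / 42390243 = -0.00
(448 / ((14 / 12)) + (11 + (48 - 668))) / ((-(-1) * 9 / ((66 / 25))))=-66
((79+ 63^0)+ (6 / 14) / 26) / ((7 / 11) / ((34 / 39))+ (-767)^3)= -2723281 / 15356741917699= -0.00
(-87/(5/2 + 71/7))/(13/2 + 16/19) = -15428/16461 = -0.94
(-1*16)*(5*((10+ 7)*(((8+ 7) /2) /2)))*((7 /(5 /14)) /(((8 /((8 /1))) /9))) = -899640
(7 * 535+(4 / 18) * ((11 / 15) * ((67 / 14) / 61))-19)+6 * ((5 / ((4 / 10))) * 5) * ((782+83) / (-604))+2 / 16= 222073007101 / 69635160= 3189.09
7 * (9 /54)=7 /6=1.17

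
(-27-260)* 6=-1722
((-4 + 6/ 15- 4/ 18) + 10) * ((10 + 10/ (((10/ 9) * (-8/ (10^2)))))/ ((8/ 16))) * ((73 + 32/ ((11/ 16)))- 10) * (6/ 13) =-27469180/ 429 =-64030.72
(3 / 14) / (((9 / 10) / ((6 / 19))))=10 / 133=0.08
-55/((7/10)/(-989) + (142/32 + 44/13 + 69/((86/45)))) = -56570800/45180587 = -1.25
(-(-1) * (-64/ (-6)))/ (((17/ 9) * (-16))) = -6/ 17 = -0.35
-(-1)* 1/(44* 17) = 1/748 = 0.00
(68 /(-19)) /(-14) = 0.26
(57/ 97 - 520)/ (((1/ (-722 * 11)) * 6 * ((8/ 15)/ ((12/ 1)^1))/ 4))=6002126790/ 97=61877595.77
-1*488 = -488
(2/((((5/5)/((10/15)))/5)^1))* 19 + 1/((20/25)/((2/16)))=12175/96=126.82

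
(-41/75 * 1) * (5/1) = -41/15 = -2.73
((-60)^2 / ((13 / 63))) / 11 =226800 / 143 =1586.01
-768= -768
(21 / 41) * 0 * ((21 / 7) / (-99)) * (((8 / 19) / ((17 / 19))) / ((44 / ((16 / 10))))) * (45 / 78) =0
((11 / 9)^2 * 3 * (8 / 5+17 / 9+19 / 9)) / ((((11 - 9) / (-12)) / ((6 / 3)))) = -13552 / 45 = -301.16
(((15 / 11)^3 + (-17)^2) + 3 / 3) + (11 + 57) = 479873 / 1331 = 360.54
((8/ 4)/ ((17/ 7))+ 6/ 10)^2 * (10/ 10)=14641/ 7225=2.03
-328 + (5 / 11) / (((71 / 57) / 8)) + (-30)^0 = -253107 / 781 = -324.08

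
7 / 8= 0.88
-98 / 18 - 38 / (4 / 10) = -904 / 9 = -100.44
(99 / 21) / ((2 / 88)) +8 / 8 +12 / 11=16133 / 77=209.52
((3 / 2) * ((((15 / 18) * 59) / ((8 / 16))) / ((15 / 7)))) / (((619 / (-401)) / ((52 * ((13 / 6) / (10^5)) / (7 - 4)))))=-27988597 / 1671300000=-0.02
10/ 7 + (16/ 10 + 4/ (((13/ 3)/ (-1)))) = 958/ 455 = 2.11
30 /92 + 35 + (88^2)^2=2758600281 /46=59969571.33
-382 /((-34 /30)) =5730 /17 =337.06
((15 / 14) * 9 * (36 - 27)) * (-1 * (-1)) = 1215 / 14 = 86.79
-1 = -1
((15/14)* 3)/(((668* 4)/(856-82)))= 0.93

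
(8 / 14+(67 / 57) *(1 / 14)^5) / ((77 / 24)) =0.18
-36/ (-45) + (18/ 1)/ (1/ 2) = 184/ 5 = 36.80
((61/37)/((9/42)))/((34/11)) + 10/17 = 5807/1887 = 3.08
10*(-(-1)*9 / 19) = 90 / 19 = 4.74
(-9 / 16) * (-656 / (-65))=-369 / 65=-5.68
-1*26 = -26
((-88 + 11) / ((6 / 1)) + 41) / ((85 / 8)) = 676 / 255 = 2.65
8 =8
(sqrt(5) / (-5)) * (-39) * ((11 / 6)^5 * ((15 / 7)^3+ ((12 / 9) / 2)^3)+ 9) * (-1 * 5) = -204955635859 * sqrt(5) / 24004512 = -19092.02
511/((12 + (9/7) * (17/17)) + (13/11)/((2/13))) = 78694/3229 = 24.37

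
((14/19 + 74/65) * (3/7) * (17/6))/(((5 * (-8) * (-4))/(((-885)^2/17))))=18139491/27664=655.71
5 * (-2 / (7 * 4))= -5 / 14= -0.36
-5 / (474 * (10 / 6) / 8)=-4 / 79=-0.05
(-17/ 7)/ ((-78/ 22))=187/ 273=0.68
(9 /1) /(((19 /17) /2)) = 306 /19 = 16.11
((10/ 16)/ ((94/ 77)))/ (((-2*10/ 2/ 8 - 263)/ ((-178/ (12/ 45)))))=73425/ 56776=1.29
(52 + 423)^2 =225625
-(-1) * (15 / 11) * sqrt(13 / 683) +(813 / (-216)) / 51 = -271 / 3672 +15 * sqrt(8879) / 7513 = 0.11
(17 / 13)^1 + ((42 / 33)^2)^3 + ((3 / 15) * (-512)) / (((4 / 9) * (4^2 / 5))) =-1530180591 / 23030293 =-66.44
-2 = -2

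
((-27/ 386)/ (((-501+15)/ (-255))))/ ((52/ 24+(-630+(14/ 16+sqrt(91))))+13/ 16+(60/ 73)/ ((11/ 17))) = 10523282880* sqrt(91)/ 111932647984964857+6575742669100/ 111932647984964857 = 0.00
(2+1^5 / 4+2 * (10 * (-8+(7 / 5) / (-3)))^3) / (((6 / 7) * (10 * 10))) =-917673883 / 64800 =-14161.63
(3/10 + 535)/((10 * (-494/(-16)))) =10706/6175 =1.73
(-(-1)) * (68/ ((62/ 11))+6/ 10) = 1963/ 155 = 12.66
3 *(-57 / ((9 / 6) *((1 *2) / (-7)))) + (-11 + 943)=1331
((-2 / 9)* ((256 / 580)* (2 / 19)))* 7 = -1792 / 24795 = -0.07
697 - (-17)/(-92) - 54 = 59139/92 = 642.82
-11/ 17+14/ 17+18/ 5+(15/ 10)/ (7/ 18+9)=3.94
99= 99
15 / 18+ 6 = 41 / 6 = 6.83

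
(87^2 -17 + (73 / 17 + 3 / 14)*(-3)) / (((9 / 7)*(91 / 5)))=8970785 / 27846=322.16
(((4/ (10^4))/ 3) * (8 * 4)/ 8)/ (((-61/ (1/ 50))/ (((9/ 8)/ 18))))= -1/ 91500000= -0.00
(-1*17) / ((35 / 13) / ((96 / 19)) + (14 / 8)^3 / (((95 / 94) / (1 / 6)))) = -12.00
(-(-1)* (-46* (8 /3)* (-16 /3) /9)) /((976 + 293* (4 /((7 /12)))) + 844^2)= 2576 /25349193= 0.00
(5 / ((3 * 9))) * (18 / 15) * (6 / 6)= 2 / 9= 0.22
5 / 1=5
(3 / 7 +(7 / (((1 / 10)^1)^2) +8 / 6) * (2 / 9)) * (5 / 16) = 147685 / 3024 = 48.84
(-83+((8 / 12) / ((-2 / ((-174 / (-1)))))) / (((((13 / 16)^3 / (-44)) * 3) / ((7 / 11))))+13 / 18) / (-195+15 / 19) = -696495673 / 145924740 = -4.77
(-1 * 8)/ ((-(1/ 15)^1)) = 120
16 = 16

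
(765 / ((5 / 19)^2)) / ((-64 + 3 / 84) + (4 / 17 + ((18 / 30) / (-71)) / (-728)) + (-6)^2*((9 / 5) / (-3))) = -6933288024 / 53555881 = -129.46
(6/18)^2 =1/9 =0.11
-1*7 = -7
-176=-176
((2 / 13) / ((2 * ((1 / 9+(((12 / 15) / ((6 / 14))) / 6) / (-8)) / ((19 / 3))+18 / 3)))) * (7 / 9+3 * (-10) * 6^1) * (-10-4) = 1225880 / 38181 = 32.11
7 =7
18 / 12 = 3 / 2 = 1.50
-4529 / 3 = -1509.67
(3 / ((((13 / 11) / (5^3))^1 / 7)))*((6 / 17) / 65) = 34650 / 2873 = 12.06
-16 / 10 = -8 / 5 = -1.60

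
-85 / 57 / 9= -0.17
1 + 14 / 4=9 / 2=4.50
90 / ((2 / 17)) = 765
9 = 9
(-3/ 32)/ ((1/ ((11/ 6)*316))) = -869/ 16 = -54.31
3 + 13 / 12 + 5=109 / 12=9.08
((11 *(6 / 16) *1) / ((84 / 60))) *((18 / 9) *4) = 165 / 7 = 23.57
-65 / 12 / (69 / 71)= -4615 / 828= -5.57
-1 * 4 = -4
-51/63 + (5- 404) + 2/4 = -16771/42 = -399.31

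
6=6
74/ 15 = 4.93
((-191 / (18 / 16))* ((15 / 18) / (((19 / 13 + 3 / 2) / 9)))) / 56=-12415 / 1617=-7.68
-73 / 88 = -0.83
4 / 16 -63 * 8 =-2015 / 4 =-503.75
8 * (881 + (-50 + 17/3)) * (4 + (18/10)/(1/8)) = 123157.33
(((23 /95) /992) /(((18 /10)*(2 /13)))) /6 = 299 /2035584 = 0.00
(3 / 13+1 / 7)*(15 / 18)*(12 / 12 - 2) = -0.31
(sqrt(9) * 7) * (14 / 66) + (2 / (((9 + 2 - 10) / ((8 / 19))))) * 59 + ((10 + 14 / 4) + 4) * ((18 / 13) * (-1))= 81260 / 2717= 29.91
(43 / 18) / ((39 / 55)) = 2365 / 702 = 3.37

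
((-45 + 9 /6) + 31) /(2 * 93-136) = -1 /4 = -0.25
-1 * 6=-6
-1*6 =-6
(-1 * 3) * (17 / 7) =-51 / 7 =-7.29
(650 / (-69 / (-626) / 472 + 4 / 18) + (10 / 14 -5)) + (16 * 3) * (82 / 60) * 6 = 1054747026 / 318535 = 3311.24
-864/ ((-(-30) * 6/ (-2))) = 48/ 5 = 9.60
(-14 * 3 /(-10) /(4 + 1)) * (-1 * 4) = -84 /25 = -3.36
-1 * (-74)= 74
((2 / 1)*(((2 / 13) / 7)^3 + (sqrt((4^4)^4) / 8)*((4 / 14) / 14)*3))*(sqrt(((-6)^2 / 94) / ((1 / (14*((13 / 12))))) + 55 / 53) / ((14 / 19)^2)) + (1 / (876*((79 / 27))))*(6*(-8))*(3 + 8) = -1188 / 5767 + 68220753316*sqrt(42481514) / 91980122689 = 4833.97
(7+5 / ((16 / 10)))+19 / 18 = 805 / 72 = 11.18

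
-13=-13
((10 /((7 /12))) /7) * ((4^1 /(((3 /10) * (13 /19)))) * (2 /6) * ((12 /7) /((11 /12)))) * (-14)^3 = -11673600 /143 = -81633.57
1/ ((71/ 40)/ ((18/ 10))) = 1.01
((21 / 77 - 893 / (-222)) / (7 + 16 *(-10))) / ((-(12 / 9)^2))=617 / 39072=0.02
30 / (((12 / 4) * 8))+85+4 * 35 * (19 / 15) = 3163 / 12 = 263.58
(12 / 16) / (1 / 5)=15 / 4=3.75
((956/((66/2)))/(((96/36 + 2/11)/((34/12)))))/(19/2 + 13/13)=8126/2961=2.74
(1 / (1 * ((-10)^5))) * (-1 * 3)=3 / 100000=0.00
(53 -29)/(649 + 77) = 4/121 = 0.03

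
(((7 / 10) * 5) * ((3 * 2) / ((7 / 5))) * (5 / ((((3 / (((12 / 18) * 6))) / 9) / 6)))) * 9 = 48600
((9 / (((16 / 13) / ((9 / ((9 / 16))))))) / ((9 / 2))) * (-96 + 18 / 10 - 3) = -12636 / 5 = -2527.20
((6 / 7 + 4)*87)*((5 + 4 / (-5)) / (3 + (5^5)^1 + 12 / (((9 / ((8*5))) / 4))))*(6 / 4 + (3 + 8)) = 66555 / 10024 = 6.64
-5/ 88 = -0.06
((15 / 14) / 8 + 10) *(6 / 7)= 3405 / 392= 8.69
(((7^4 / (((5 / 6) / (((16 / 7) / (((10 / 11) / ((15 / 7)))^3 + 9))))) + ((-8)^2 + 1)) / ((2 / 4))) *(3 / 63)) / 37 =2.03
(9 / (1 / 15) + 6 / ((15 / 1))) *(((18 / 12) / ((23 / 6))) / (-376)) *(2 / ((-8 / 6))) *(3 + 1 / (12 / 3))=237627 / 345920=0.69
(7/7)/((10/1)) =1/10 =0.10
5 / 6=0.83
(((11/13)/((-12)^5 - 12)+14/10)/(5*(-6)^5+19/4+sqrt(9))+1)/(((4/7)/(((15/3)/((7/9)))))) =943095835329/83833760218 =11.25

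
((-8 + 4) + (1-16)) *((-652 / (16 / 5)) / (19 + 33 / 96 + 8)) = 24776 / 175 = 141.58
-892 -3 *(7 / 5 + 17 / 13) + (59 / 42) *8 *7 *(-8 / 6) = -587932 / 585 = -1005.01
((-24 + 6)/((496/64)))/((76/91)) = -1638/589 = -2.78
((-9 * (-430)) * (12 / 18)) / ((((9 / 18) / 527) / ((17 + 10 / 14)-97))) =-1509222600 / 7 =-215603228.57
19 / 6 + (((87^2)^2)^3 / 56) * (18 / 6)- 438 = 1692285139813479053489677 / 168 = 10073125832223089604105.22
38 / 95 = 0.40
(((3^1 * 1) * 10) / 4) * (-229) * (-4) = 6870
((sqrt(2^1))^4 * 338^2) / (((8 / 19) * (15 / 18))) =6511908 / 5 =1302381.60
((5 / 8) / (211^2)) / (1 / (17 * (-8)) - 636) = -85 / 3850932937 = -0.00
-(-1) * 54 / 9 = 6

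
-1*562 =-562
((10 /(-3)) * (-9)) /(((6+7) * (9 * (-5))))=-2 /39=-0.05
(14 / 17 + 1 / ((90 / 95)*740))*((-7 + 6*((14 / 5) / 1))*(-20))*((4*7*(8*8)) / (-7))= 1171628416 / 28305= 41392.98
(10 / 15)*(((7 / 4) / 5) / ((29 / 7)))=49 / 870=0.06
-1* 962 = -962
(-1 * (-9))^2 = 81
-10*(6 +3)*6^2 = -3240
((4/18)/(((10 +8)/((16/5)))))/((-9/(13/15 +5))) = -1408/54675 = -0.03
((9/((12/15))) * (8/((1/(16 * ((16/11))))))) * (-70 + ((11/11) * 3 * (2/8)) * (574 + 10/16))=8316720/11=756065.45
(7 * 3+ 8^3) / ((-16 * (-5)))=533 / 80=6.66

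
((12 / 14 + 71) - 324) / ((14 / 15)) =-26475 / 98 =-270.15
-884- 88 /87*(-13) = -75764 /87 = -870.85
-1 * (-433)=433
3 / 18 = 1 / 6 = 0.17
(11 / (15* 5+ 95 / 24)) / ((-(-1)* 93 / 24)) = 2112 / 58745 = 0.04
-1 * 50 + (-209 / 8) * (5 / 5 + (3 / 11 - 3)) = -39 / 8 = -4.88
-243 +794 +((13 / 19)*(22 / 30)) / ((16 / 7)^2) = 40207967 / 72960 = 551.10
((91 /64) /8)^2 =8281 /262144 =0.03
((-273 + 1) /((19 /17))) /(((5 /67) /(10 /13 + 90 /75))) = -6421.93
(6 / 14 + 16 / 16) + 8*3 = 178 / 7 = 25.43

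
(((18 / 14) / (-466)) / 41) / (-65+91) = -0.00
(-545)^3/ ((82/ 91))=-14730954875/ 82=-179645791.16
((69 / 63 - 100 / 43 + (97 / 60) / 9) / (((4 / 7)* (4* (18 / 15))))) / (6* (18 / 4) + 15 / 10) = -170783 / 12705984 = -0.01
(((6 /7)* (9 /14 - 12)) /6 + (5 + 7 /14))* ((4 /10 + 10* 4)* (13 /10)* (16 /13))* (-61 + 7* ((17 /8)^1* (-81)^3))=-1981409545.68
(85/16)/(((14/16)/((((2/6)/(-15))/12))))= -17/1512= -0.01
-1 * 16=-16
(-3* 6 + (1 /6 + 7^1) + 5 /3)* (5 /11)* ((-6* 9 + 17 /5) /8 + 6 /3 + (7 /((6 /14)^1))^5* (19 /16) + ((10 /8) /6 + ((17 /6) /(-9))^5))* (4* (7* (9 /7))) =-15845839638060805 /76527504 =-207060714.25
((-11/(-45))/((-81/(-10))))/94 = 11/34263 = 0.00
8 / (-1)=-8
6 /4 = 3 /2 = 1.50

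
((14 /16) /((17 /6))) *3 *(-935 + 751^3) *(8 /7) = 7624148688 /17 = 448479334.59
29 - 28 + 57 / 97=154 / 97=1.59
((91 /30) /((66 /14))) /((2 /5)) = 637 /396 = 1.61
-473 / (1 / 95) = -44935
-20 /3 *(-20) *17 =6800 /3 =2266.67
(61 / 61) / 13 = 1 / 13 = 0.08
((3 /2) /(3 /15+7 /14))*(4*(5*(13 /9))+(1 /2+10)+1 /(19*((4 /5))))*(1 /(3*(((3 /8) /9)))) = 269870 /399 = 676.37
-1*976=-976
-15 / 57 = -5 / 19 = -0.26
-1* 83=-83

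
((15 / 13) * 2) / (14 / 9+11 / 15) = 1350 / 1339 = 1.01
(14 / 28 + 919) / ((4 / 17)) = 31263 / 8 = 3907.88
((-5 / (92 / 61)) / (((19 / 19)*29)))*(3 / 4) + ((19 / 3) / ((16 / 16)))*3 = 201853 / 10672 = 18.91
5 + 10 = 15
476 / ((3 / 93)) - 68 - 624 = 14064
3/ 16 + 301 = 4819/ 16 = 301.19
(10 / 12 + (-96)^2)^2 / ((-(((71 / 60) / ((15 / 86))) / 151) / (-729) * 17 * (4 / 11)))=5445706328723925 / 24424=222965375398.13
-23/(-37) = 23/37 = 0.62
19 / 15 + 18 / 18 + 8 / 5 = 58 / 15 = 3.87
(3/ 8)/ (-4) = -3/ 32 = -0.09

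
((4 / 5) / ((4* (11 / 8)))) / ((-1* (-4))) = 2 / 55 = 0.04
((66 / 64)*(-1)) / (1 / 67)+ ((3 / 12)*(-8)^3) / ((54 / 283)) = -639281 / 864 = -739.91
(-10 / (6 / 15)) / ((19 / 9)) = -225 / 19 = -11.84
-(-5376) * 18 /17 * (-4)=-387072 /17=-22768.94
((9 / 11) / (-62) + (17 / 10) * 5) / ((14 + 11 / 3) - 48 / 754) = 3273114 / 6788969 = 0.48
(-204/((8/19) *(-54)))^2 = 104329/1296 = 80.50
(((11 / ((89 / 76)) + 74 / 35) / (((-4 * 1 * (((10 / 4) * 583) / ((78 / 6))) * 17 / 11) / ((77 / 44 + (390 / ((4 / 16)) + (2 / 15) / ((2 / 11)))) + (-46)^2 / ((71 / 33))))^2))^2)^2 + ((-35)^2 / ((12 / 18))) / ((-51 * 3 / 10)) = 16117629976295416092966837445963133914678116024660509069583978367925698877264017681 / 27719624443109218085921830831504699948341333662670656100000000000000000000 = 581451960.48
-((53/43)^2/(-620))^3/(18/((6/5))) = 22164361129/22598367191131080000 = 0.00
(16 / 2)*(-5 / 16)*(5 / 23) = -25 / 46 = -0.54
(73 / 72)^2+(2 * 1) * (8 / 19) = 184195 / 98496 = 1.87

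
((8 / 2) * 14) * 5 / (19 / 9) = 2520 / 19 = 132.63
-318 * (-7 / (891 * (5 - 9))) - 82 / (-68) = 2935 / 5049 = 0.58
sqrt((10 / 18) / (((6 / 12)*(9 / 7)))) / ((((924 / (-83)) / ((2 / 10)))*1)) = -83*sqrt(70) / 41580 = -0.02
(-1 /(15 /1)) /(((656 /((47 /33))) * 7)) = -47 /2273040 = -0.00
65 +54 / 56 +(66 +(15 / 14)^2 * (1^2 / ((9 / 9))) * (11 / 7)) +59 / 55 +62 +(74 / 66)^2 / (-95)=2793777719 / 14194026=196.83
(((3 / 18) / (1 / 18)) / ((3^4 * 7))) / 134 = 1 / 25326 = 0.00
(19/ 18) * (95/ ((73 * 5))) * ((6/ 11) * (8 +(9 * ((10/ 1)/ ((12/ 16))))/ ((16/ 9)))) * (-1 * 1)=-54511/ 4818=-11.31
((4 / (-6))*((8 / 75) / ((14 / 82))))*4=-2624 / 1575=-1.67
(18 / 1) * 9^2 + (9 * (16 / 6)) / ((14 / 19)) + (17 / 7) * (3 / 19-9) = 195390 / 133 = 1469.10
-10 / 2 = -5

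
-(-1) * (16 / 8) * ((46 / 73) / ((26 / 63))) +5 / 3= 13439 / 2847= 4.72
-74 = -74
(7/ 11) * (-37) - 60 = -919/ 11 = -83.55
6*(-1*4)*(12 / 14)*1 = -144 / 7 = -20.57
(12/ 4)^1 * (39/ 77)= 117/ 77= 1.52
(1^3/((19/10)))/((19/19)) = 10/19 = 0.53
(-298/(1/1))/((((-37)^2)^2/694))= -206812/1874161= -0.11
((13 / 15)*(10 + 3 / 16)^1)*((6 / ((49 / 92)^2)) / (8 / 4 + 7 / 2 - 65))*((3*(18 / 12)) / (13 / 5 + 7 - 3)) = -6725706 / 3142909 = -2.14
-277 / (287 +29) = -277 / 316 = -0.88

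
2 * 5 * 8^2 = 640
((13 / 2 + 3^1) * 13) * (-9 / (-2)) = 2223 / 4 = 555.75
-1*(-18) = 18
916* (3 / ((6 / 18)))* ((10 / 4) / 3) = 6870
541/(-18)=-541/18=-30.06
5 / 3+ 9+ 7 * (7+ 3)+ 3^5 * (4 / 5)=4126 / 15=275.07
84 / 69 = 28 / 23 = 1.22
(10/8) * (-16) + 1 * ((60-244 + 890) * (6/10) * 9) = 18962/5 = 3792.40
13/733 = 0.02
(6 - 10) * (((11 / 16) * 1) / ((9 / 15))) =-55 / 12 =-4.58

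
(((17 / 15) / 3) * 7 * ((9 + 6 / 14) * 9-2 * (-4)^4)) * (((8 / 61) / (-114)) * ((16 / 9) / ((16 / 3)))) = 40664 / 93879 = 0.43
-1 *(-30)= 30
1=1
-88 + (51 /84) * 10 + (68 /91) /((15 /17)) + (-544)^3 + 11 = -439500663643 /2730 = -160989254.08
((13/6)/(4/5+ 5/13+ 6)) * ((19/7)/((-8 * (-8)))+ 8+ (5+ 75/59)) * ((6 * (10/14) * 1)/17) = 1598473825/1468905536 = 1.09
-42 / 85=-0.49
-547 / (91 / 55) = -30085 / 91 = -330.60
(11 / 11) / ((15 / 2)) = 0.13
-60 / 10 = -6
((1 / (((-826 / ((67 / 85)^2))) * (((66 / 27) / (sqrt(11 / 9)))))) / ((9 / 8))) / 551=-8978 * sqrt(11) / 54256708275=-0.00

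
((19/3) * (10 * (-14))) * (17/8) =-11305/6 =-1884.17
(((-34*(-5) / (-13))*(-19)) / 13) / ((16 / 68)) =27455 / 338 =81.23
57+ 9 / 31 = 1776 / 31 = 57.29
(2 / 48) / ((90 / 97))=97 / 2160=0.04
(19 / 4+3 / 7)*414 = 2143.93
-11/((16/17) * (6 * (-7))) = 187/672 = 0.28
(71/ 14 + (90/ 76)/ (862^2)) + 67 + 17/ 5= 74584529163/ 988248520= 75.47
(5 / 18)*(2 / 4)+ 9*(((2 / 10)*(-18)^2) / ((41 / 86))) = 1223.44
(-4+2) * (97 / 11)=-194 / 11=-17.64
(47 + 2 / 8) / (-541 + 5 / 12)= -0.09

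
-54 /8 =-27 /4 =-6.75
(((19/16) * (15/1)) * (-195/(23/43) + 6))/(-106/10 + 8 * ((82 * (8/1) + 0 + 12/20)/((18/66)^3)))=-16700175/677041616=-0.02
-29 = -29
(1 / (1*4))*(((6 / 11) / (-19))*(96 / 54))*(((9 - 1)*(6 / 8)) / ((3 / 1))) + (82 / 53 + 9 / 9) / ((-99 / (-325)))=277027 / 33231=8.34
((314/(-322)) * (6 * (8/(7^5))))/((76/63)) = -16956/7344659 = -0.00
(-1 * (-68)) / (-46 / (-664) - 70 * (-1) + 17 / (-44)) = 124168 / 127241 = 0.98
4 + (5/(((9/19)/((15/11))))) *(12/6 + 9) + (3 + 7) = 517/3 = 172.33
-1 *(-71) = 71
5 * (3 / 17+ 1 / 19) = 370 / 323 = 1.15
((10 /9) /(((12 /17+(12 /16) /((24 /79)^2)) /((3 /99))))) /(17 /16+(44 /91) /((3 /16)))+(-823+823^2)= 8188937064080818 /12104751549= 676506.00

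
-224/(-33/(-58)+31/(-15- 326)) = -142912/305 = -468.56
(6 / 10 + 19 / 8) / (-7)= -17 / 40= -0.42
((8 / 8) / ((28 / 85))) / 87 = 85 / 2436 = 0.03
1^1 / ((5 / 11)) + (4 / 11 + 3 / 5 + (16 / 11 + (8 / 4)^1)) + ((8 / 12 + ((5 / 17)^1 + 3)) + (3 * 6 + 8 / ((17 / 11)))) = 94684 / 2805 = 33.76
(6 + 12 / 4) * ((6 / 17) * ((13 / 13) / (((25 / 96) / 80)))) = 82944 / 85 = 975.81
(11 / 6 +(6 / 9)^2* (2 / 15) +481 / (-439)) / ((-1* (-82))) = 94459 / 9719460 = 0.01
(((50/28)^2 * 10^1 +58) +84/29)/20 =263693/56840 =4.64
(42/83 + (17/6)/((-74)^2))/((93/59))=81500417/253615464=0.32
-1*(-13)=13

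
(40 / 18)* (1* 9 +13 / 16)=785 / 36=21.81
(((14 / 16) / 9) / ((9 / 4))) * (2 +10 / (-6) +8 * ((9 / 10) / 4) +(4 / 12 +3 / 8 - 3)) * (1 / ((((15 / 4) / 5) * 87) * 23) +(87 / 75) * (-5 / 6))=7712537 / 1166983200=0.01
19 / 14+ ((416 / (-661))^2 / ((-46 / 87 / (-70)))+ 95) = 20933725147 / 140688562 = 148.79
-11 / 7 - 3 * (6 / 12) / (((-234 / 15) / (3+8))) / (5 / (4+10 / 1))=253 / 182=1.39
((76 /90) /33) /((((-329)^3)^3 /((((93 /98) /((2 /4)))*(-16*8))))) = 150784 /1095378873619309971316951095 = 0.00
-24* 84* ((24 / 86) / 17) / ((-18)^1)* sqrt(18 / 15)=1344* sqrt(30) / 3655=2.01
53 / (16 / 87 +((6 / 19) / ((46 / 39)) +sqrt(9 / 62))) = 2145180482214 / 5271281693 - 229825653399*sqrt(62) / 5271281693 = 63.65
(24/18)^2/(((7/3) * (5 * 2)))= 8/105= 0.08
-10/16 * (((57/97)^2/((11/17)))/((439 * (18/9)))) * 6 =-828495/363488488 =-0.00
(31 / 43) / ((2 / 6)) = 93 / 43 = 2.16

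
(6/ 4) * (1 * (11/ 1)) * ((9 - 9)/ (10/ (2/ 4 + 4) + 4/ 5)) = 0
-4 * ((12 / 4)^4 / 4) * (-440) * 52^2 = 96370560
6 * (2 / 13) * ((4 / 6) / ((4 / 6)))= 12 / 13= 0.92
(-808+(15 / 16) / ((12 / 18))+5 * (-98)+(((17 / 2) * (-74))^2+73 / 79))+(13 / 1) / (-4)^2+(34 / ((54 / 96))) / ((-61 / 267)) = 182311594319 / 462624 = 394081.57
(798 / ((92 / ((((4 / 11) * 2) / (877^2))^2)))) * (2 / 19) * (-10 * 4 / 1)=-53760 / 1646309862077903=-0.00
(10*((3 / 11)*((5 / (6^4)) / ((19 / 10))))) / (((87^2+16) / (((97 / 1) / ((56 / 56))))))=2425 / 34241724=0.00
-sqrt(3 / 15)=-sqrt(5) / 5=-0.45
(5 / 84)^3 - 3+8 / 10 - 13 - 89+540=1291502641 / 2963520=435.80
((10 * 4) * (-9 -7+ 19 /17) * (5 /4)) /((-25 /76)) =2262.12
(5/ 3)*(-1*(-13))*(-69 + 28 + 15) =-1690/ 3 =-563.33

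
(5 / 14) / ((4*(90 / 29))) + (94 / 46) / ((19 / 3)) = 154801 / 440496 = 0.35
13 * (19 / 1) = 247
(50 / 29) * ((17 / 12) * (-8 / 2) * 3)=-850 / 29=-29.31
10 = 10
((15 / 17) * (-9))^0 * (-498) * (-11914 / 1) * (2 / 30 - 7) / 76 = -541271.83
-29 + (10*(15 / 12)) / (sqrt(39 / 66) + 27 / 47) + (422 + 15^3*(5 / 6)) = 55225*sqrt(286) / 25358 + 80587119 / 25358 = 3214.81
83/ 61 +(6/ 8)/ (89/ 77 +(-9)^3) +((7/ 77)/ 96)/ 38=46630887307/ 34296237888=1.36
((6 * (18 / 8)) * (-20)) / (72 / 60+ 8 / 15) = -155.77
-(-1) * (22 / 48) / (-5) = -11 / 120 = -0.09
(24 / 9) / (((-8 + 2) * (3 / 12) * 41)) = -16 / 369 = -0.04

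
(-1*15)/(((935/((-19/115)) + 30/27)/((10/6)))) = 855/193507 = 0.00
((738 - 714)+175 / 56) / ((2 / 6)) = 651 / 8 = 81.38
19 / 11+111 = 1240 / 11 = 112.73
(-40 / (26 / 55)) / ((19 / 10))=-11000 / 247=-44.53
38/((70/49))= 133/5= 26.60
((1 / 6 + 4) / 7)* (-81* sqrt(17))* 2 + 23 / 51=23 / 51 - 675* sqrt(17) / 7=-397.13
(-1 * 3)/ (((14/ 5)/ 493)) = -7395/ 14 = -528.21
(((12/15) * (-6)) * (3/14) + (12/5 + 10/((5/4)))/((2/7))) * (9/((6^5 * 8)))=619/120960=0.01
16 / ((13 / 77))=1232 / 13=94.77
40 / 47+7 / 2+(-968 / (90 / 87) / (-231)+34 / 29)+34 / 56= 17485357 / 1717380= 10.18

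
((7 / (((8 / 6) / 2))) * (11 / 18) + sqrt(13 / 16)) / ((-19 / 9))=-231 / 76 - 9 * sqrt(13) / 76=-3.47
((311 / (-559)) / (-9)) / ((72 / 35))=10885 / 362232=0.03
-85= -85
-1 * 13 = -13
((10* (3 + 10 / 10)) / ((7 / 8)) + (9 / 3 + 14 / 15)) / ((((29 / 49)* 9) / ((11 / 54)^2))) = 0.39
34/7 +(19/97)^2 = 322433/65863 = 4.90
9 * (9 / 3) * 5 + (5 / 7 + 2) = 964 / 7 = 137.71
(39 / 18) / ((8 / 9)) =39 / 16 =2.44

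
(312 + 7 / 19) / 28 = 5935 / 532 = 11.16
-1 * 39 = -39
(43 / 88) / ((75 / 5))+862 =1137883 / 1320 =862.03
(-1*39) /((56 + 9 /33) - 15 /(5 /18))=-429 /25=-17.16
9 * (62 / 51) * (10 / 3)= 620 / 17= 36.47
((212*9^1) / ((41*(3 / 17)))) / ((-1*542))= -5406 / 11111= -0.49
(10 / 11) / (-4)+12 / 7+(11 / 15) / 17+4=217169 / 39270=5.53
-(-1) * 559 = 559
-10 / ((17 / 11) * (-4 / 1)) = 55 / 34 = 1.62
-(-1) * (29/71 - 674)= -47825/71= -673.59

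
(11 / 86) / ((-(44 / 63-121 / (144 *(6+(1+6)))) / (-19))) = 124488 / 32465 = 3.83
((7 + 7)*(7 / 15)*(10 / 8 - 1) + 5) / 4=199 / 120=1.66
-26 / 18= -13 / 9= -1.44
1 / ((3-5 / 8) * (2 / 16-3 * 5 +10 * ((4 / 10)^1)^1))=-64 / 1653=-0.04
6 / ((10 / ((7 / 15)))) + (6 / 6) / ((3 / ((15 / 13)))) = 216 / 325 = 0.66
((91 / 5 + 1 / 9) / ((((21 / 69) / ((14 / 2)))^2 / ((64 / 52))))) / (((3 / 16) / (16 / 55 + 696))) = 4273426743296 / 96525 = 44272745.33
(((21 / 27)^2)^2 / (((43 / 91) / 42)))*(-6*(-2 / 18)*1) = 21.68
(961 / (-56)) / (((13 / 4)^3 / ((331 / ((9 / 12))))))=-10178912 / 46137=-220.62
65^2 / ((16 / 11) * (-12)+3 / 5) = -232375 / 927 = -250.67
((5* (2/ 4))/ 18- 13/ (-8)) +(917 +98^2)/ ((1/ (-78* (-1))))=59086063/ 72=820639.76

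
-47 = -47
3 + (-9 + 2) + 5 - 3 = -2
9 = 9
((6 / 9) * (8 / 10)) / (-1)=-8 / 15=-0.53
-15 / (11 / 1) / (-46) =15 / 506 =0.03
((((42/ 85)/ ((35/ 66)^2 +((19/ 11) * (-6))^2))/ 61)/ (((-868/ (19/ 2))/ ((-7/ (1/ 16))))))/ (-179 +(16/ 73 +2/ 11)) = -620288592/ 1201462899815225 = -0.00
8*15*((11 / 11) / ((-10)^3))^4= 3 / 25000000000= 0.00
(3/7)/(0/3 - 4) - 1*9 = -255/28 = -9.11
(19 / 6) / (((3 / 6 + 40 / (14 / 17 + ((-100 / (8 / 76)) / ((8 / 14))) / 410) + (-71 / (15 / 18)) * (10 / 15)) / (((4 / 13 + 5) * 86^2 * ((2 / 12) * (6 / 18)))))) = -622170010 / 6187267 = -100.56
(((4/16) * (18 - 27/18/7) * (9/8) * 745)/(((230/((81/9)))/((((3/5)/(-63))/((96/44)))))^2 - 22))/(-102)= -7482035/7019171885824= -0.00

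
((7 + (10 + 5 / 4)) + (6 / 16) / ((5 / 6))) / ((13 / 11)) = 2057 / 130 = 15.82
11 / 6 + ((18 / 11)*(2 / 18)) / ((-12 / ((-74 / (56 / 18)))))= 2027 / 924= 2.19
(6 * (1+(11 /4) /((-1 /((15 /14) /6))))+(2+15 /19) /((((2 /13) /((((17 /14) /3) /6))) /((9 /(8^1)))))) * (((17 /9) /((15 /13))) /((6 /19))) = 1666561 /72576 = 22.96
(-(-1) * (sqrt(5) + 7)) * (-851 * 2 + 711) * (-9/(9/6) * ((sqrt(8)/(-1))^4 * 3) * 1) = 1141632 * sqrt(5) + 7991424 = 10544190.76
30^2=900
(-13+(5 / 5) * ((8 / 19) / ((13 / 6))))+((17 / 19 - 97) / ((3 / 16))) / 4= -104441 / 741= -140.95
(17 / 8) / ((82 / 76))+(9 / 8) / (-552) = 118741 / 60352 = 1.97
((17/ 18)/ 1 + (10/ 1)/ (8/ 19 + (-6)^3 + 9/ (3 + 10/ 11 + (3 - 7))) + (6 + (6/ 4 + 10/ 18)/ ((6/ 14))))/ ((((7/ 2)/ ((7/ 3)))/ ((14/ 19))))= 52908212/ 9198603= 5.75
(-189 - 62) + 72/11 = -2689/11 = -244.45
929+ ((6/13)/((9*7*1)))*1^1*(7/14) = 253618/273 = 929.00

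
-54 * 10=-540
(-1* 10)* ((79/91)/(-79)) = 10/91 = 0.11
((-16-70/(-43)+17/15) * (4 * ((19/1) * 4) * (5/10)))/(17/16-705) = 20766848/7264635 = 2.86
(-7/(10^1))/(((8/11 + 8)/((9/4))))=-231/1280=-0.18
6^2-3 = 33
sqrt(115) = 10.72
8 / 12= 2 / 3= 0.67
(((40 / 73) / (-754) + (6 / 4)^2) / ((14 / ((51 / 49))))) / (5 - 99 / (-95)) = 1199665605 / 43347116176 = 0.03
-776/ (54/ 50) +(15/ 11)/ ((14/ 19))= -2979905/ 4158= -716.67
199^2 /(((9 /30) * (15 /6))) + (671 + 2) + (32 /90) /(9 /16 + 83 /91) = 5166446011 /96615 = 53474.57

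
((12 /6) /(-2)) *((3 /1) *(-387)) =1161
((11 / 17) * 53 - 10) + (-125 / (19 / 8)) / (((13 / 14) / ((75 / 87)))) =-2991681 / 121771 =-24.57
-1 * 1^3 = -1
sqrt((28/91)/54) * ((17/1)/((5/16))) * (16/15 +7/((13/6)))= 227936 * sqrt(78)/114075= 17.65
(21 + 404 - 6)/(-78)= -419/78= -5.37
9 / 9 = 1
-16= -16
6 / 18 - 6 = -17 / 3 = -5.67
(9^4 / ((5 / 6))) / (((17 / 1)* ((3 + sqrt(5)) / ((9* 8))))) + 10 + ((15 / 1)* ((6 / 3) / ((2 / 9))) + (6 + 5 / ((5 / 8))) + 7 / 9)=19254106 / 765 -708588* sqrt(5) / 85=6528.17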